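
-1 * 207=-207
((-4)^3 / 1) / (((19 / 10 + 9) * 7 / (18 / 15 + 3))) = -384 / 109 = -3.52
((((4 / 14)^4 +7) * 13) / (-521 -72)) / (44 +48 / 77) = -2405689 / 698878964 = -0.00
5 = 5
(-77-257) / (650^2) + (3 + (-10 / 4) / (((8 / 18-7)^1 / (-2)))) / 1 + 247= 3106421397 / 12463750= 249.24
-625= -625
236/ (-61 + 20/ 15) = -708/ 179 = -3.96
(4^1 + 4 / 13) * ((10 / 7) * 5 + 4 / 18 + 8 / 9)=320 / 9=35.56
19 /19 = 1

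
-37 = -37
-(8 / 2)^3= -64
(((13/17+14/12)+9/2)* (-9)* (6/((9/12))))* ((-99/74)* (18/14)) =3506976/4403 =796.50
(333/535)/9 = 37/535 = 0.07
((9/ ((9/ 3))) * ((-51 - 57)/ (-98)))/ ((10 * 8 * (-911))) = -81/ 1785560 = -0.00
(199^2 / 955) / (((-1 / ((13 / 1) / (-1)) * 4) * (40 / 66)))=222.37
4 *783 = 3132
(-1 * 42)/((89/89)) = -42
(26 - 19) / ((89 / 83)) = 581 / 89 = 6.53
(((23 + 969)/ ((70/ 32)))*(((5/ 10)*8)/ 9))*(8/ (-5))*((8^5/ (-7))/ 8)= 2080374784/ 11025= 188696.13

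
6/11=0.55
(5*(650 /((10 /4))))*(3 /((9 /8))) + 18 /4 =20827 /6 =3471.17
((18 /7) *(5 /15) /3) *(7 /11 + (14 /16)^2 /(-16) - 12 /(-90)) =121963 /591360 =0.21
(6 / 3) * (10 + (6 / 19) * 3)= 416 / 19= 21.89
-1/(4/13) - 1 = -17/4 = -4.25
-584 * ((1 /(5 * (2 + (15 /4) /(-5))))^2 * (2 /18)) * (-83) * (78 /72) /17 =2520544 /286875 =8.79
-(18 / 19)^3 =-5832 / 6859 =-0.85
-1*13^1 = -13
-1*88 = -88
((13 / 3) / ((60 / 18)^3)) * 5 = 117 / 200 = 0.58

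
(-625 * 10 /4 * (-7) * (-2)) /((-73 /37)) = 809375 /73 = 11087.33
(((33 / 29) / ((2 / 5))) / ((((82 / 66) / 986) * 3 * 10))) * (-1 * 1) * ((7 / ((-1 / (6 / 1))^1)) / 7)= 451.54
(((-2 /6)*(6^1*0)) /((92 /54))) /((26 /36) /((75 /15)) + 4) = 0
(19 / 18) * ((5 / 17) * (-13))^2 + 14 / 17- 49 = -170339 / 5202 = -32.74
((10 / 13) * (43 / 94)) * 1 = 215 / 611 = 0.35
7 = 7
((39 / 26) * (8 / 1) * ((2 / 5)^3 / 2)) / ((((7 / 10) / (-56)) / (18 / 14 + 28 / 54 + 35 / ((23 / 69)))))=-3281.03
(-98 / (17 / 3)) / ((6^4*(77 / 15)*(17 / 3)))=-35 / 76296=-0.00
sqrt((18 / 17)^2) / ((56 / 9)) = 0.17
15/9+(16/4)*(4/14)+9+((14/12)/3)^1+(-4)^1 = 1033/126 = 8.20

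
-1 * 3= -3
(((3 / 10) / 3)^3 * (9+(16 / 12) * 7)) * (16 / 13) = 22 / 975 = 0.02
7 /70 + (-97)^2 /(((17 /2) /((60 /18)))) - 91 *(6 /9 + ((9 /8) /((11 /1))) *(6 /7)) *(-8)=4239.06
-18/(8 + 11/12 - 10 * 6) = 216/613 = 0.35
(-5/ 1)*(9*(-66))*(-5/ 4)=-7425/ 2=-3712.50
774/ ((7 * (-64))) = -387/ 224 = -1.73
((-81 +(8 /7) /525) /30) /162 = -0.02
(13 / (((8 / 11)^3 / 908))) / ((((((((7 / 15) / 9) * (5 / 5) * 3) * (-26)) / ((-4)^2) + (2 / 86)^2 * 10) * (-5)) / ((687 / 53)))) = 4082166717057 / 12693712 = 321589.68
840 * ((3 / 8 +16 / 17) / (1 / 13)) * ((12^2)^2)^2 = 105059577692160 / 17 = 6179975158362.35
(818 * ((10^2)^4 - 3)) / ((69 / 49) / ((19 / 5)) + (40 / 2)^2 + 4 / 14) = 76155797715326 / 373011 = 204165018.50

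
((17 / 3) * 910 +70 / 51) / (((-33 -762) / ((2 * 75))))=-2630600 / 2703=-973.21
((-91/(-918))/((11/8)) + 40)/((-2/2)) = -202324/5049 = -40.07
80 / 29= 2.76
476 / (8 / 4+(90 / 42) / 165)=36652 / 155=236.46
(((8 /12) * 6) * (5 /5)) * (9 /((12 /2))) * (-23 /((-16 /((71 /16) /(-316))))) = -4899 /40448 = -0.12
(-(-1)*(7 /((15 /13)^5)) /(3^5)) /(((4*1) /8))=5198102 /184528125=0.03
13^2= 169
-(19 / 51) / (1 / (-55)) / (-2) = -1045 / 102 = -10.25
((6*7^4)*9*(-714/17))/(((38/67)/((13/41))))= -2371501314/779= -3044289.23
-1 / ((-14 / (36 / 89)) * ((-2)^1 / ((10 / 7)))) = -0.02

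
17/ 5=3.40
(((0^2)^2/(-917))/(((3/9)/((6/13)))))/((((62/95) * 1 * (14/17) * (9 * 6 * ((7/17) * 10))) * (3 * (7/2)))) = 0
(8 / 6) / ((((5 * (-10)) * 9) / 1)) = -2 / 675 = -0.00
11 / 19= 0.58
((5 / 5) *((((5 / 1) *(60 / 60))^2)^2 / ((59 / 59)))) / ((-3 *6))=-625 / 18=-34.72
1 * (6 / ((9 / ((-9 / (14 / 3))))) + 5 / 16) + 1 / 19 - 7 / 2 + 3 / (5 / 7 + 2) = -7055 / 2128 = -3.32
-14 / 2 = -7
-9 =-9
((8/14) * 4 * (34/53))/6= 272/1113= 0.24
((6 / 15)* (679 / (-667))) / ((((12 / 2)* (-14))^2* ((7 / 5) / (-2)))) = 0.00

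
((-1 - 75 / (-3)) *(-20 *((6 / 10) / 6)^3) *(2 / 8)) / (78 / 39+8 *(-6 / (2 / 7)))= 3 / 4150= 0.00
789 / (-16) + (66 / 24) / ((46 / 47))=-46.50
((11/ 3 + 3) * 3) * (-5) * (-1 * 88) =8800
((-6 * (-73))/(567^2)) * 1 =146/107163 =0.00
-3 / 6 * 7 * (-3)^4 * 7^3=-194481 / 2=-97240.50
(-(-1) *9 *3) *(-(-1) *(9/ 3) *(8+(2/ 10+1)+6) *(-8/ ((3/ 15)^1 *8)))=-6156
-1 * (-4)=4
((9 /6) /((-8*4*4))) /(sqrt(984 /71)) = -sqrt(17466) /41984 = -0.00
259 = 259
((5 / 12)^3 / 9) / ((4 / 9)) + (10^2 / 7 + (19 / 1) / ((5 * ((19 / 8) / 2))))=4234519 / 241920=17.50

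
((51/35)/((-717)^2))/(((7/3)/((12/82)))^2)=0.00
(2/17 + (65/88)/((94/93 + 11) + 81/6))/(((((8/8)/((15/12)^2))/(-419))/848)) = -4444175875/54604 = -81389.20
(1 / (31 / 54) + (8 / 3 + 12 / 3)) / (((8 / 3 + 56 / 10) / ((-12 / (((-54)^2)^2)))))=-0.00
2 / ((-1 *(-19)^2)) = -0.01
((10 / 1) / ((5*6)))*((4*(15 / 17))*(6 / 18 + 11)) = 13.33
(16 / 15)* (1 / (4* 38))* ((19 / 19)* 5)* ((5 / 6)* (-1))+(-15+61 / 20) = -40969 / 3420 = -11.98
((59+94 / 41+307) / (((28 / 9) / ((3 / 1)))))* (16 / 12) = 135900 / 287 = 473.52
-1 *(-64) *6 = 384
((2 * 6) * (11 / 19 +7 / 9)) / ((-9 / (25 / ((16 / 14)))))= -20300 / 513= -39.57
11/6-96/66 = 25/66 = 0.38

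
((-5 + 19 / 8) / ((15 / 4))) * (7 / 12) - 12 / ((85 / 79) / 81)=-368749 / 408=-903.80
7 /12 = 0.58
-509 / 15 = -33.93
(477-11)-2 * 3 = 460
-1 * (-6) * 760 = 4560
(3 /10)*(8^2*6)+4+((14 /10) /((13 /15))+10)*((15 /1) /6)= 19271 /130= 148.24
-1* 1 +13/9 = 4/9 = 0.44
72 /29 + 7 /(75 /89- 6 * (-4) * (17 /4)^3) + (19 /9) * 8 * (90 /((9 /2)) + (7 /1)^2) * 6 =266201478176 /38058759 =6994.49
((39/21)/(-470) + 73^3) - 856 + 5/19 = 24263960313/62510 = 388161.26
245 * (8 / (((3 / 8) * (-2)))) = -7840 / 3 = -2613.33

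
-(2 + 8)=-10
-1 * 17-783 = -800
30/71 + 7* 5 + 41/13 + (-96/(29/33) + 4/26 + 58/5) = -7884374/133835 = -58.91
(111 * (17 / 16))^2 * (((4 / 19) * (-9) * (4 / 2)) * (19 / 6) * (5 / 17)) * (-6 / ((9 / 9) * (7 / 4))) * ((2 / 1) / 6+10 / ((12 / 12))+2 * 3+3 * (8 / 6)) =191653155 / 56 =3422377.77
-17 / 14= -1.21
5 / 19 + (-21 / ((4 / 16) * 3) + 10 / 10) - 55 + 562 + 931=26814 / 19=1411.26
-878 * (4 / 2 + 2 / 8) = -3951 / 2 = -1975.50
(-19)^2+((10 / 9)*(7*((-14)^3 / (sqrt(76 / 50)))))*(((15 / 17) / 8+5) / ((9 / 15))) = -147078.04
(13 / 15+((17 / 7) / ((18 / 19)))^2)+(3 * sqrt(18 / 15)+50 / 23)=3 * sqrt(30) / 5+17549143 / 1825740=12.90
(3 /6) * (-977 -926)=-1903 /2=-951.50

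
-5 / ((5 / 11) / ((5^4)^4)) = -1678466796875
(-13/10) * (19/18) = -247/180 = -1.37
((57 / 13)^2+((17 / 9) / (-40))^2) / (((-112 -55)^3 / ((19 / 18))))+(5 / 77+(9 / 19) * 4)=5264296620592045123 / 2686321270173340800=1.96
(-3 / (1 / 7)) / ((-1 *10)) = 21 / 10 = 2.10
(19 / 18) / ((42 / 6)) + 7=901 / 126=7.15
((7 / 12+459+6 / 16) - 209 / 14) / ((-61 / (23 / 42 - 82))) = 255771065 / 430416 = 594.24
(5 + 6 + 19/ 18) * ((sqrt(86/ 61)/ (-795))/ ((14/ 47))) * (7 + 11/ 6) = -1457 * sqrt(5246)/ 197640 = -0.53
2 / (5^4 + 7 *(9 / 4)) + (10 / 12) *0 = 8 / 2563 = 0.00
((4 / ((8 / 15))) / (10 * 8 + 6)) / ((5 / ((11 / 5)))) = 33 / 860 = 0.04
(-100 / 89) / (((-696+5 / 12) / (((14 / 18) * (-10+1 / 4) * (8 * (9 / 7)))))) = -93600 / 742883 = -0.13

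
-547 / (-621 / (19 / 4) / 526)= 2200.77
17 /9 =1.89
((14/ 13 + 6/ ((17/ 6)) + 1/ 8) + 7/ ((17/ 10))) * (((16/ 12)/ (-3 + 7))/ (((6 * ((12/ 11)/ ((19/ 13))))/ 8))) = 101783/ 22984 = 4.43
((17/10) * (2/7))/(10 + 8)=17/630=0.03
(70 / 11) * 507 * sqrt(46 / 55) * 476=1404487.37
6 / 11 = 0.55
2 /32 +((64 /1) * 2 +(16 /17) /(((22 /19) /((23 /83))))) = 31858465 /248336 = 128.29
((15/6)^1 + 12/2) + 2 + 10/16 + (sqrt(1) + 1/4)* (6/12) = 47/4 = 11.75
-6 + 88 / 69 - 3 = -533 / 69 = -7.72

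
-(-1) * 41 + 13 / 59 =2432 / 59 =41.22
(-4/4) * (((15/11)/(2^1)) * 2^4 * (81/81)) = -120/11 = -10.91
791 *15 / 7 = 1695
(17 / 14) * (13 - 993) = -1190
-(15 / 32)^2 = -225 / 1024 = -0.22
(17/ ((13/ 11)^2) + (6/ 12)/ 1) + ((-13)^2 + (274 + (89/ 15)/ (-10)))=5768117/ 12675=455.08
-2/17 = -0.12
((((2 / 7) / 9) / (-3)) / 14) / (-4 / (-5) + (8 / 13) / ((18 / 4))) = -65 / 80556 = -0.00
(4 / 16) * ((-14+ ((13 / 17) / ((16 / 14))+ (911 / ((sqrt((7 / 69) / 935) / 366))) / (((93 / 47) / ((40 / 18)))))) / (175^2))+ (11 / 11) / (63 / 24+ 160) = 2671863 / 442340000+ 5223674 * sqrt(451605) / 11962125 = 293.46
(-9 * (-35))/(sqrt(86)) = 315 * sqrt(86)/86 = 33.97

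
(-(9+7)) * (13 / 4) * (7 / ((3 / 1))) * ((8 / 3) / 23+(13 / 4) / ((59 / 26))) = -2294110 / 12213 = -187.84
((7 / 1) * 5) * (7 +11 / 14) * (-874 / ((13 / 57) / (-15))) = 203631075 / 13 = 15663928.85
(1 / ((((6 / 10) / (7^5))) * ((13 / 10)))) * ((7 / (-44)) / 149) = -2941225 / 127842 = -23.01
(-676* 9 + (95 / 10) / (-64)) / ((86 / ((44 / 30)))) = -8566481 / 82560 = -103.76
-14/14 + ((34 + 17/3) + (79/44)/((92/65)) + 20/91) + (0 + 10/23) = 44855903/1105104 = 40.59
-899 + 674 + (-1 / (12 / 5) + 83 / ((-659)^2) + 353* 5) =8023342471 / 5211372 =1539.58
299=299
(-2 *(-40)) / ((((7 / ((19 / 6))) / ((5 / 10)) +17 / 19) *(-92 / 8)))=-3040 / 2323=-1.31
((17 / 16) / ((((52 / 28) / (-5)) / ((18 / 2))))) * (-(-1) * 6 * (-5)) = 80325 / 104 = 772.36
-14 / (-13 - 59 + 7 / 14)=28 / 143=0.20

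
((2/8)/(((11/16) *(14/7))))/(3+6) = 2/99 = 0.02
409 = 409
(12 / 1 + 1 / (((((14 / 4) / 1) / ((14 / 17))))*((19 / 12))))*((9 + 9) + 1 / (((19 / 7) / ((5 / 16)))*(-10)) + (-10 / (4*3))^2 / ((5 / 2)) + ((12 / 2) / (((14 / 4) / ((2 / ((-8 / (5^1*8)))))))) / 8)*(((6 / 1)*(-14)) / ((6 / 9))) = -605856771 / 24548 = -24680.49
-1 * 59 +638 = 579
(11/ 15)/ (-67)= -0.01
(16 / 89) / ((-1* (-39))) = 0.00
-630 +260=-370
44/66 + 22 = 68/3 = 22.67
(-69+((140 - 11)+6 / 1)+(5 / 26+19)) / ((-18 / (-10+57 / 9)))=24365 / 1404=17.35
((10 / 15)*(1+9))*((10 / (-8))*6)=-50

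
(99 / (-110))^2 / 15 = 27 / 500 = 0.05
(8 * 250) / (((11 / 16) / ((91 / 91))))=32000 / 11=2909.09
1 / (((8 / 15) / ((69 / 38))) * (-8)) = -0.43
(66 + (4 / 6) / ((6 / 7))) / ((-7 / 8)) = -4808 / 63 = -76.32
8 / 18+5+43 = 436 / 9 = 48.44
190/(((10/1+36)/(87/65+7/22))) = 1957/286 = 6.84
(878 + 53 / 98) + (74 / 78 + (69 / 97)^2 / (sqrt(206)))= 4761 *sqrt(206) / 1938254 + 3361409 / 3822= 879.52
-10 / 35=-2 / 7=-0.29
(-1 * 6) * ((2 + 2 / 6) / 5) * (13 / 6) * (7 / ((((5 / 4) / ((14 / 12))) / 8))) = -71344 / 225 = -317.08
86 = 86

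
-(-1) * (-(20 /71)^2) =-400 /5041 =-0.08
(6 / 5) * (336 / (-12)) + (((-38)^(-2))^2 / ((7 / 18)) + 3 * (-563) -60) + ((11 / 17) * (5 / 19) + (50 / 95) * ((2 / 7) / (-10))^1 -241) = -1255199358731 / 620327960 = -2023.44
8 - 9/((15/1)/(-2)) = 46/5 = 9.20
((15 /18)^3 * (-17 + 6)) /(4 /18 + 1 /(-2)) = 275 /12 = 22.92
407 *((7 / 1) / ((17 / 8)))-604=12524 / 17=736.71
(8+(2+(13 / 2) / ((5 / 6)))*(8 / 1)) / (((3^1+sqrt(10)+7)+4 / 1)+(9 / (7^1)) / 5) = 502992 / 78917 - 35280*sqrt(10) / 78917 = 4.96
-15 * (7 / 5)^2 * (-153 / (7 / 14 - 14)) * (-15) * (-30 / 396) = -4165 / 11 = -378.64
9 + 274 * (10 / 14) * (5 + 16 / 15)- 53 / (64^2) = 14700385 / 12288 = 1196.32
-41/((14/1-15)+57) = -41/56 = -0.73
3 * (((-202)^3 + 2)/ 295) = -24727218/ 295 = -83821.08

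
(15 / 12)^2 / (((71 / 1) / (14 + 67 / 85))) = 6285 / 19312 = 0.33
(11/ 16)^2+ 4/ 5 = 1629/ 1280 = 1.27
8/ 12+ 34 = 104/ 3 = 34.67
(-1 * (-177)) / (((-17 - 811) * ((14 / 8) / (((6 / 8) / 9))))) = -59 / 5796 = -0.01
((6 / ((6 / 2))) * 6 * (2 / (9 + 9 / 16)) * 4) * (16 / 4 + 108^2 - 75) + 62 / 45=116386.01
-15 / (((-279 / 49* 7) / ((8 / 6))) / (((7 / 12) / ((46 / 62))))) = 245 / 621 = 0.39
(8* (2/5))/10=8/25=0.32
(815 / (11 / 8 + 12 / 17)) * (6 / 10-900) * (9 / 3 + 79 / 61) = -26118647952 / 17263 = -1512984.30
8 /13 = 0.62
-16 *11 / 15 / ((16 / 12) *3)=-44 / 15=-2.93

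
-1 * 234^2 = -54756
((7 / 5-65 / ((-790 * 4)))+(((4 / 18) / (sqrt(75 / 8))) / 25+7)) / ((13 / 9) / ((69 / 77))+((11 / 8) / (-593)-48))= -9798844077 / 53983559405-436448 * sqrt(6) / 17083404875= -0.18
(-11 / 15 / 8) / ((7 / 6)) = -11 / 140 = -0.08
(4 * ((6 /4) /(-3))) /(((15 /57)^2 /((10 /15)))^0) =-2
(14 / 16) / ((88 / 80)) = 35 / 44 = 0.80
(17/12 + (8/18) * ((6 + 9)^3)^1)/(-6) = -250.24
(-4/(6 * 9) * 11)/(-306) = 11/4131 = 0.00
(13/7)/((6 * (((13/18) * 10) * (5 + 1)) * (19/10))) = 1/266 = 0.00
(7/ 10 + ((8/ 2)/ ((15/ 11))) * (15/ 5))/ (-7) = -19/ 14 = -1.36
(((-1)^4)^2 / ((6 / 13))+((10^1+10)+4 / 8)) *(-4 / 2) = -136 / 3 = -45.33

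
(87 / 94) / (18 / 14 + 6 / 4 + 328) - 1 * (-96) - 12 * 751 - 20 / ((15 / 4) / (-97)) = -5484083945 / 652971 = -8398.66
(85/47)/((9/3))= 0.60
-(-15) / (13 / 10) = 150 / 13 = 11.54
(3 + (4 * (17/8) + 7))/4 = 37/8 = 4.62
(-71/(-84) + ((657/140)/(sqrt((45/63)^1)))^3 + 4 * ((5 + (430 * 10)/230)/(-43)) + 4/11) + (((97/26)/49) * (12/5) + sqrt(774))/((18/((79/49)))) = -19946224957/20373973620 + 79 * sqrt(86)/294 + 283593393 * sqrt(35)/9800000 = 172.71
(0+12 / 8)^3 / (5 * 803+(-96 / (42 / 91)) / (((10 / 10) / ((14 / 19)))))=0.00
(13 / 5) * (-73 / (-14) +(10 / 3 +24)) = 17771 / 210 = 84.62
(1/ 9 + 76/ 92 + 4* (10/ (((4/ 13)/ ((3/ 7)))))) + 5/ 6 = 57.48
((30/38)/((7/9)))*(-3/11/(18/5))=-225/2926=-0.08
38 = 38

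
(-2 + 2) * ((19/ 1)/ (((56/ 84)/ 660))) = 0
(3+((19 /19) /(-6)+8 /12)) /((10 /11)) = 77 /20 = 3.85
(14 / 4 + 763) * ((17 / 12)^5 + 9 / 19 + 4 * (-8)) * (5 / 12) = -311896732175 / 37822464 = -8246.34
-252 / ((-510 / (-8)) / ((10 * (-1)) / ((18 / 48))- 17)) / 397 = 14672 / 33745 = 0.43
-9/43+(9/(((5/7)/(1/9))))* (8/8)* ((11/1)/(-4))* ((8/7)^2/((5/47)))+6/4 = -691967/15050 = -45.98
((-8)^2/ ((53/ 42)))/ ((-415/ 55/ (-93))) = 2749824/ 4399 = 625.10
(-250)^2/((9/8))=55555.56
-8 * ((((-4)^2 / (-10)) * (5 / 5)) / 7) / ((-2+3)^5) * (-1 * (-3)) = 192 / 35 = 5.49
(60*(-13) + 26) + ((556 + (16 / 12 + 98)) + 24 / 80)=-2951 / 30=-98.37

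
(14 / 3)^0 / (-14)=-1 / 14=-0.07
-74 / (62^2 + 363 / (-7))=-518 / 26545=-0.02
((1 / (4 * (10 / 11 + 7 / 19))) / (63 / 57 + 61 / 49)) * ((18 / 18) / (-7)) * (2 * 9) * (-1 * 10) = 416955 / 194732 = 2.14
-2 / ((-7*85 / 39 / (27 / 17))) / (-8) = -1053 / 40460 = -0.03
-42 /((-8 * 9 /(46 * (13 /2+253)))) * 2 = 27853 /2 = 13926.50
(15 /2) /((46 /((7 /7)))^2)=0.00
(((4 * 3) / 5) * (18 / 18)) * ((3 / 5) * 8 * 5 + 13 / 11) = 3324 / 55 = 60.44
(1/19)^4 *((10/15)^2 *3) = 4/390963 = 0.00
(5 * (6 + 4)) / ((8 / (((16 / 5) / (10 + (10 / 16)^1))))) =32 / 17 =1.88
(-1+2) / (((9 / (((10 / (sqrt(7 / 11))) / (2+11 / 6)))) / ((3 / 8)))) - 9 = -9+5 *sqrt(77) / 322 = -8.86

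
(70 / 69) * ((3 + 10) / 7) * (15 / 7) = 650 / 161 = 4.04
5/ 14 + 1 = 1.36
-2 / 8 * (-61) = 61 / 4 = 15.25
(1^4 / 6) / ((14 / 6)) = 1 / 14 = 0.07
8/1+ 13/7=69/7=9.86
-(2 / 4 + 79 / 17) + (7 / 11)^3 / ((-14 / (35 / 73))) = -5.16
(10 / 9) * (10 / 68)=0.16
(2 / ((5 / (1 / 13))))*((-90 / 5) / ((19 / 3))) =-108 / 1235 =-0.09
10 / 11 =0.91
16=16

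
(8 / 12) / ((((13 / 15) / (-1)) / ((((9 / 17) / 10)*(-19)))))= 171 / 221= 0.77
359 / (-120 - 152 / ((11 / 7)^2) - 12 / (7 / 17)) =-304073 / 178460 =-1.70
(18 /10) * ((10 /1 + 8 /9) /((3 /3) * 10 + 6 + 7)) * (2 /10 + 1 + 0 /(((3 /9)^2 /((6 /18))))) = 588 /575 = 1.02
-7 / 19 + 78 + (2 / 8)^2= 23619 / 304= 77.69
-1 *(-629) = 629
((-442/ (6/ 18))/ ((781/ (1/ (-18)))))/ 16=0.01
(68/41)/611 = 68/25051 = 0.00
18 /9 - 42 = -40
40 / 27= 1.48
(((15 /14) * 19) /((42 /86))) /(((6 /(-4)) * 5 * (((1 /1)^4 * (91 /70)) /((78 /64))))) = -5.21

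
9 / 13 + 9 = 126 / 13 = 9.69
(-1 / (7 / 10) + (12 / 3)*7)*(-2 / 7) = -7.59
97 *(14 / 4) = 679 / 2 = 339.50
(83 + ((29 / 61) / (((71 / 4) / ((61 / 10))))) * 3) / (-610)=-29639 / 216550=-0.14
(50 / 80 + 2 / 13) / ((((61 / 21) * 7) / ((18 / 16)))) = 2187 / 50752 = 0.04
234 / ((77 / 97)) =22698 / 77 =294.78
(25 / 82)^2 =625 / 6724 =0.09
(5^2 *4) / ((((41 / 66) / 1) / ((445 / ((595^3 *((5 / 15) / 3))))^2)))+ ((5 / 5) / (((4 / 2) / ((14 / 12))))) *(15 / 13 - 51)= -29.08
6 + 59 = 65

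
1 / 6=0.17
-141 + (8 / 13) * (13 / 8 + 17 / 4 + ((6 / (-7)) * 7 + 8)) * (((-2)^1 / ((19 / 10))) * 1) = -36087 / 247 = -146.10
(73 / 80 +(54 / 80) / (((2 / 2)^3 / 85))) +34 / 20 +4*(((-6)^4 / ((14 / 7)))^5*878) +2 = 32101071103752934239 / 80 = 401263388796911677.99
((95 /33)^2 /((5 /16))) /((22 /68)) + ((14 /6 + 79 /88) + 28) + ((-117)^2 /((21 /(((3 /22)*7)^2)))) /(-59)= 583130543 /5654088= 103.13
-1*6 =-6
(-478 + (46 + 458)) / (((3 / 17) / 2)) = 884 / 3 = 294.67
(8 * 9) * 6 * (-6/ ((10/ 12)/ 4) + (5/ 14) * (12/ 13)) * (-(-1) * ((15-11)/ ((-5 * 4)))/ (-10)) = -2798064/ 11375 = -245.98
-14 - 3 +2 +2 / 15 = -223 / 15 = -14.87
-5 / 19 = -0.26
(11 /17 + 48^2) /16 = 39179 /272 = 144.04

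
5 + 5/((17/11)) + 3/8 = 1171/136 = 8.61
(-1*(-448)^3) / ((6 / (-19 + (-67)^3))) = -13522465718272 / 3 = -4507488572757.33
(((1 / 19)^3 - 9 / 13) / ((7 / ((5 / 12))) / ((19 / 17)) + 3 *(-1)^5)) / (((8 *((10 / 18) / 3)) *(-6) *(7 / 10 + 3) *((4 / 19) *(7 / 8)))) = 154295 / 16249142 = 0.01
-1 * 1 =-1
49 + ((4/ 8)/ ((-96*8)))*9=25085/ 512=48.99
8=8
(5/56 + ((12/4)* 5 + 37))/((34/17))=2917/112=26.04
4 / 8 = 1 / 2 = 0.50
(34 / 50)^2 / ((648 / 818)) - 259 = -52329299 / 202500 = -258.42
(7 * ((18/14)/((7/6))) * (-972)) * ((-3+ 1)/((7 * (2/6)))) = 314928/49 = 6427.10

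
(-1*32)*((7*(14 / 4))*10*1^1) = -7840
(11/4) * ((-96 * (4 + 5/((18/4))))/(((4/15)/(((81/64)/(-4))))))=102465/64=1601.02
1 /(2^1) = 1 /2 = 0.50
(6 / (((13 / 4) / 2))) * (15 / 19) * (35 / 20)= 1260 / 247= 5.10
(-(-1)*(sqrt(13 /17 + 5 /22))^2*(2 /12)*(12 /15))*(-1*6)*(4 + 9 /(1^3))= -9646 /935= -10.32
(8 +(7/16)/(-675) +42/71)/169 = 506731/9968400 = 0.05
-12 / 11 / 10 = -6 / 55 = -0.11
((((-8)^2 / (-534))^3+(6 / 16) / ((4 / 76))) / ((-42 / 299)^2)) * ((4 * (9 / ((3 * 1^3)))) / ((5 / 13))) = 180090739821473 / 15988696920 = 11263.63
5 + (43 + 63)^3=1191021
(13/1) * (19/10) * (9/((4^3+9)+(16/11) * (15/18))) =73359/24490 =3.00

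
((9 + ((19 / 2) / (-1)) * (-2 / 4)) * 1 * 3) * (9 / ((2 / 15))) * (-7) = -155925 / 8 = -19490.62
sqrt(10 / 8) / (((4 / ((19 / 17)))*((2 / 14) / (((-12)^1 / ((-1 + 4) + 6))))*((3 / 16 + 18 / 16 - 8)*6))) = 0.07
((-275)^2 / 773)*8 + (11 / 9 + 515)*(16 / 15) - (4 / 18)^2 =417394724 / 313065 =1333.25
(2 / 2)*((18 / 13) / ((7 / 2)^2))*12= 864 / 637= 1.36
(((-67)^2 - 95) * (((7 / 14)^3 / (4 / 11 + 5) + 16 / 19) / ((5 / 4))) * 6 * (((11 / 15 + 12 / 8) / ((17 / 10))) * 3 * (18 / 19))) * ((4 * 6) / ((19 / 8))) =688677.33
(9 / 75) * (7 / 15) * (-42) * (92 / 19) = -27048 / 2375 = -11.39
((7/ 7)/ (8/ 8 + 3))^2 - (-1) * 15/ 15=17/ 16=1.06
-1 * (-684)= 684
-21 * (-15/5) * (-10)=-630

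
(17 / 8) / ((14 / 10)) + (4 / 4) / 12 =269 / 168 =1.60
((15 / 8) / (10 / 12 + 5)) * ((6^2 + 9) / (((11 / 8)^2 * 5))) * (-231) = -3888 / 11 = -353.45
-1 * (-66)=66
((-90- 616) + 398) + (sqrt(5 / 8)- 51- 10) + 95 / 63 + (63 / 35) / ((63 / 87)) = -364.22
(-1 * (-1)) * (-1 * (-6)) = 6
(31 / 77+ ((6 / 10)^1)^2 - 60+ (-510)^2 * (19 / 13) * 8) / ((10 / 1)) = 304111.00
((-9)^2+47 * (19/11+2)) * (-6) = -1537.09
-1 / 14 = -0.07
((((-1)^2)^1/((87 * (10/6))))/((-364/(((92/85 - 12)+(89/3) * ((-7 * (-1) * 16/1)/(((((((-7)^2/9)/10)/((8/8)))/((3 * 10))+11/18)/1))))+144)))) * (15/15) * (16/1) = -446726336/272222275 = -1.64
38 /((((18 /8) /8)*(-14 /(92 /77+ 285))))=-2762.01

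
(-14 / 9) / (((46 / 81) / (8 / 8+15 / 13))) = -1764 / 299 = -5.90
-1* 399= -399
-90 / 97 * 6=-540 / 97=-5.57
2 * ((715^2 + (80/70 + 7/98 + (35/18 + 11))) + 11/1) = 64417520/63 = 1022500.32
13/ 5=2.60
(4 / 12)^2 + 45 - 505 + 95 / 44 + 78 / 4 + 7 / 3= -172615 / 396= -435.90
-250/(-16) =125/8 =15.62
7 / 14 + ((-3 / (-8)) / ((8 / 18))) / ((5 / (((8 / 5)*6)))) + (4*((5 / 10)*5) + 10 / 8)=1337 / 100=13.37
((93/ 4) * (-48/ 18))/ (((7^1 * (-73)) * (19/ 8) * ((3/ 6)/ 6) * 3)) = 1984/ 9709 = 0.20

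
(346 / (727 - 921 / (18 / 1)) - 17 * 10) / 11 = -687274 / 44605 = -15.41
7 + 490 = 497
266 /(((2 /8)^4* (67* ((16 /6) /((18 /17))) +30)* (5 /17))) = 15628032 /13415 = 1164.97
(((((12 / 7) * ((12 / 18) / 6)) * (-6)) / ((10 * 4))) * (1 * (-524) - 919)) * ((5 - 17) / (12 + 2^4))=-4329 / 245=-17.67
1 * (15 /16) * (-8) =-15 /2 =-7.50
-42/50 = -0.84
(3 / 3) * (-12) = -12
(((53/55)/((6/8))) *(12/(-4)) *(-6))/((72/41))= 2173/165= 13.17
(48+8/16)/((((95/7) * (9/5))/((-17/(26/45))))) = -57715/988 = -58.42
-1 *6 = -6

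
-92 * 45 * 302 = -1250280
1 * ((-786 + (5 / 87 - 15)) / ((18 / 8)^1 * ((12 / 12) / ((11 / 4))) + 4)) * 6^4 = -331128864 / 1537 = -215438.43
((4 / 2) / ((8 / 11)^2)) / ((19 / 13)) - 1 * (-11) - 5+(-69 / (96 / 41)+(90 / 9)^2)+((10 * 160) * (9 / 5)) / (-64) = 34.12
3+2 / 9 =29 / 9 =3.22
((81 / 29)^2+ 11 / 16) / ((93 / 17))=1941859 / 1251408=1.55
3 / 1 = 3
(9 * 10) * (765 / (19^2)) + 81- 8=95203 / 361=263.72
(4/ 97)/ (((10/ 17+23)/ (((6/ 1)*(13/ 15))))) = 1768/ 194485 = 0.01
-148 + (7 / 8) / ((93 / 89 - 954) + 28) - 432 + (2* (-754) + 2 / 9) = -12374498327 / 5927112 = -2087.78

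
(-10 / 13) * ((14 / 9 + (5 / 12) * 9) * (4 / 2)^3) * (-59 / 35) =45076 / 819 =55.04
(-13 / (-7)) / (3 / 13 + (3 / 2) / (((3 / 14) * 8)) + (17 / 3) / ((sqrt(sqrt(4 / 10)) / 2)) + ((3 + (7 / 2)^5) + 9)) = -51786633865869646848 * 2^(3 / 4) * 5^(1 / 4) / 1426043629751942594076887-22953276324446208 * 2^(1 / 4) * 5^(3 / 4) / 1426043629751942594076887 + 1090262774305456128 * sqrt(10) / 1426043629751942594076887 + 4919649666780732320736 / 1426043629751942594076887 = 0.00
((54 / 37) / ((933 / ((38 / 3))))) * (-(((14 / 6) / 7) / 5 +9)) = -10336 / 57535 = -0.18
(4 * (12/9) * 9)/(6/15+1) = 240/7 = 34.29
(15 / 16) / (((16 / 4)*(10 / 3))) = 9 / 128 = 0.07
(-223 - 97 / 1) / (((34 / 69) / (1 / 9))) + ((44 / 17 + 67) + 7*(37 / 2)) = 12947 / 102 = 126.93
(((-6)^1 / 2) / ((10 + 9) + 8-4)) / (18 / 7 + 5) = -21 / 1219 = -0.02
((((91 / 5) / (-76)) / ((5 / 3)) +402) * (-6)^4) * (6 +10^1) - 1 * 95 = 3958078843 / 475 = 8332797.56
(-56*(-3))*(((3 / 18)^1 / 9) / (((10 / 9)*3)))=14 / 15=0.93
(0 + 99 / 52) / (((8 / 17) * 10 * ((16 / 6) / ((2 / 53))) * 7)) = 5049 / 6173440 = 0.00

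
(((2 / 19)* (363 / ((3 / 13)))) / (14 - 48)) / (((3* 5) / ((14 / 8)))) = -11011 / 19380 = -0.57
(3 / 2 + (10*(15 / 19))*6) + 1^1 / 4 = 3733 / 76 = 49.12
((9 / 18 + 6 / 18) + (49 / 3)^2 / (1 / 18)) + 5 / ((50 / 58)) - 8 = 144019 / 30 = 4800.63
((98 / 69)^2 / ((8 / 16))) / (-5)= -19208 / 23805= -0.81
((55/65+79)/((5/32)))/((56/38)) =157776/455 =346.76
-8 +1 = -7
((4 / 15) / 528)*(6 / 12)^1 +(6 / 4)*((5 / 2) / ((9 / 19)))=31351 / 3960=7.92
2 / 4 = 1 / 2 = 0.50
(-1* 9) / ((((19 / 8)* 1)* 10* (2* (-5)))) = 18 / 475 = 0.04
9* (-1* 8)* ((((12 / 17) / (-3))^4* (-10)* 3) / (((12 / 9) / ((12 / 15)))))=331776 / 83521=3.97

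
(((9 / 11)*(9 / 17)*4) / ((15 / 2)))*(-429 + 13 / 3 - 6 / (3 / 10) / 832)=-2385063 / 24310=-98.11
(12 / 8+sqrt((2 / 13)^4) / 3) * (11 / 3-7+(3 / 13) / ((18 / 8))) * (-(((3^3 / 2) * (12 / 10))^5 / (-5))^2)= 130123493408286308957103 / 536376953125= 242597100136.70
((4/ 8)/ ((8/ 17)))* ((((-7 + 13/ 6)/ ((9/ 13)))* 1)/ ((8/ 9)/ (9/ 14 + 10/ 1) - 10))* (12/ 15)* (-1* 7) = -6684587/ 1595760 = -4.19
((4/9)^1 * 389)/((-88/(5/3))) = -1945/594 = -3.27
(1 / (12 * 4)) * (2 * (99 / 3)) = 11 / 8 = 1.38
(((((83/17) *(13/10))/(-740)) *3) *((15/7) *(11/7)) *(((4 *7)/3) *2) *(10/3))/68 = -11869/149702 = -0.08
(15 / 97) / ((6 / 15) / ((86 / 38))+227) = 1075 / 1579257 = 0.00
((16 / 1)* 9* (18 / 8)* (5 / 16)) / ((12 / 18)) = 151.88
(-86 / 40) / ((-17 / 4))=43 / 85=0.51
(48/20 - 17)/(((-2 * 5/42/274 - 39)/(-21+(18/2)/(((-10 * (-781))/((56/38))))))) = -654412414698/83250870725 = -7.86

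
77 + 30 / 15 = 79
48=48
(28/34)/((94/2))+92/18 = 5.13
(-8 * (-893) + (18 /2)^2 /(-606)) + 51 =1453363 /202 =7194.87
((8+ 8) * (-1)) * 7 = -112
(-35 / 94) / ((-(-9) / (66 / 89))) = -385 / 12549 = -0.03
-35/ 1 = -35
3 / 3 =1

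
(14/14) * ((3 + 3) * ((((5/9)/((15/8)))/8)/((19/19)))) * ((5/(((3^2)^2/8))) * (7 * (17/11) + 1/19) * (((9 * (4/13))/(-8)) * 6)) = -181760/73359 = -2.48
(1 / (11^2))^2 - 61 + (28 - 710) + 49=-10160853 / 14641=-694.00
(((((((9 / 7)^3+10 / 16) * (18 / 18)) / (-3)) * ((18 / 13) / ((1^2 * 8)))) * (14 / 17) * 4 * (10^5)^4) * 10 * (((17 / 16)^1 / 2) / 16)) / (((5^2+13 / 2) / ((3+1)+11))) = -36850585937500000000000 / 4459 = -8264316200381251401.66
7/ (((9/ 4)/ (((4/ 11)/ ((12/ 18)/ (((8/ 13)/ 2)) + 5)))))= 224/ 1419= 0.16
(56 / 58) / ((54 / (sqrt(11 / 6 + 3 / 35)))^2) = 403 / 634230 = 0.00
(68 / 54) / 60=0.02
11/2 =5.50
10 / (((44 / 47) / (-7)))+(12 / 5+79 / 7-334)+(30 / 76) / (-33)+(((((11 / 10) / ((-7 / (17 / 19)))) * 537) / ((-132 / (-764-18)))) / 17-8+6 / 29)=-72839307 / 169708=-429.20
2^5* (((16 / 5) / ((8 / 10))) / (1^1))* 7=896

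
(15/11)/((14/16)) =120/77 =1.56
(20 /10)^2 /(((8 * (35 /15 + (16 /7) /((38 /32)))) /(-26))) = -5187 /1699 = -3.05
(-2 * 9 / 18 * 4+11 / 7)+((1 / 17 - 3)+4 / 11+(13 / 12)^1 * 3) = -9195 / 5236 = -1.76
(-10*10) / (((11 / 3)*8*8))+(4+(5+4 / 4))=1685 / 176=9.57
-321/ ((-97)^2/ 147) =-47187/ 9409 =-5.02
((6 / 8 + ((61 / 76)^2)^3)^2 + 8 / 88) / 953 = 459904708326328561025115 / 389267990506508441048055808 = 0.00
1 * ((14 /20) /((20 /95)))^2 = 11.06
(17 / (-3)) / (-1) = 17 / 3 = 5.67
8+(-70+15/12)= -243/4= -60.75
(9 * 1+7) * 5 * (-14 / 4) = -280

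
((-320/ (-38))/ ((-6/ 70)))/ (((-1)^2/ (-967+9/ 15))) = 5411840/ 57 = 94944.56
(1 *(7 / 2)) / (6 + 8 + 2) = 7 / 32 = 0.22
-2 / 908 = -1 / 454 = -0.00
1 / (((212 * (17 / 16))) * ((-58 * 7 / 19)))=-38 / 182903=-0.00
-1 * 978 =-978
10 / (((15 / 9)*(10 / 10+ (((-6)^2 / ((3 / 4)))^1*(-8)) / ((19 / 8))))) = -114 / 3053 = -0.04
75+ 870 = 945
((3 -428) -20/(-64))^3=-313738909875/4096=-76596413.54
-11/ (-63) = 11/ 63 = 0.17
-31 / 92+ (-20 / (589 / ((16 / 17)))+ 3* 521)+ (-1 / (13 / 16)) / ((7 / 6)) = 1561.58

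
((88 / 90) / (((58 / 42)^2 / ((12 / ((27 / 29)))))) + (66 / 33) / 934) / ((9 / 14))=56401982 / 5484915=10.28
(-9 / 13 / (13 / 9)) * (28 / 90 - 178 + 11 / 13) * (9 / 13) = 8379693 / 142805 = 58.68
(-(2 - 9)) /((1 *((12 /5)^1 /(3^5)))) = 2835 /4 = 708.75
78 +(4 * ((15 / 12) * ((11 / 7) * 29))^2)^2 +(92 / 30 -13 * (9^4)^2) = -225387157894289 / 576240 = -391134176.55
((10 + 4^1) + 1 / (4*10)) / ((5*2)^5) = 561 / 4000000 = 0.00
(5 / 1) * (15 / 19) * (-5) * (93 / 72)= -3875 / 152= -25.49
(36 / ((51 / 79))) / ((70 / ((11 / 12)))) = 869 / 1190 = 0.73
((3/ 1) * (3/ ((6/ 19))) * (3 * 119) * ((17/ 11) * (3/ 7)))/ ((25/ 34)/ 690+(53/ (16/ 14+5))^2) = 643102394778/ 7104028987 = 90.53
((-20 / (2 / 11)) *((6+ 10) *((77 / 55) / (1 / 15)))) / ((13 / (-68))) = 2513280 / 13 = 193329.23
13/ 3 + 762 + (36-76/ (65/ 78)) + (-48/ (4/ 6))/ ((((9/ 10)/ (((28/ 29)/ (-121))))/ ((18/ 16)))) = 711.85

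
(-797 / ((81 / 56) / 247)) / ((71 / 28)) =-308674912 / 5751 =-53673.26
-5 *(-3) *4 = 60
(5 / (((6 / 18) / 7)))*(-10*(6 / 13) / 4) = -1575 / 13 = -121.15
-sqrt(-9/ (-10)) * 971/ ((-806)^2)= -2913 * sqrt(10)/ 6496360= -0.00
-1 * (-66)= 66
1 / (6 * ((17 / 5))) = 5 / 102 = 0.05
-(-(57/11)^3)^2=-34296447249/1771561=-19359.45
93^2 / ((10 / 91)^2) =716223.69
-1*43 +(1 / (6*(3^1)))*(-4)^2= -379 / 9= -42.11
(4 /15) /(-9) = -4 /135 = -0.03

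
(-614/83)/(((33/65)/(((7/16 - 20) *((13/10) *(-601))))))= -9759866779/43824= -222705.98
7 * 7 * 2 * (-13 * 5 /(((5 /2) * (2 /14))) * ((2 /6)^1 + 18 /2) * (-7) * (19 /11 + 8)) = 374056592 /33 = 11335048.24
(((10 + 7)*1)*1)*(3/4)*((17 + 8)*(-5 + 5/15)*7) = -10412.50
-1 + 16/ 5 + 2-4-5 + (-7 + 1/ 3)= -11.47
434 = 434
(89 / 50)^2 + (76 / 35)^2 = 965729 / 122500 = 7.88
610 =610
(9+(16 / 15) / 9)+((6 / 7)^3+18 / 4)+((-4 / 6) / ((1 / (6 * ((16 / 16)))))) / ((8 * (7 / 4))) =1293071 / 92610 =13.96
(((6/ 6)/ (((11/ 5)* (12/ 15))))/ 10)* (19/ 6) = 95/ 528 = 0.18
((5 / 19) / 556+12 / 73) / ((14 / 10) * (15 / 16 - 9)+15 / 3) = -2542660 / 96974879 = -0.03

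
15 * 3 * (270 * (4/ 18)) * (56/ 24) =6300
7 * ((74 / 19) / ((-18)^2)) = 259 / 3078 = 0.08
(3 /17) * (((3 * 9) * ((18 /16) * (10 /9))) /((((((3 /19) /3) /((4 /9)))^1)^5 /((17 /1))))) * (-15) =-15847033600 /243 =-65214130.04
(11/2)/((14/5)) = 55/28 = 1.96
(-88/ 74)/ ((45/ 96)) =-1408/ 555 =-2.54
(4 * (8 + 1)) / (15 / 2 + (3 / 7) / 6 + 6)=2.65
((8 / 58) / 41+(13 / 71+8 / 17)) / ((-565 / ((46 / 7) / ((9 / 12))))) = -0.01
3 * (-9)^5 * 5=-885735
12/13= 0.92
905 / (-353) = -905 / 353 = -2.56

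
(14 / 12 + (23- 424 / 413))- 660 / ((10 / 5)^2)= -351529 / 2478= -141.86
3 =3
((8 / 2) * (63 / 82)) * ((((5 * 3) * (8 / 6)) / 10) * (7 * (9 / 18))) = 882 / 41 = 21.51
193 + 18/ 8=781/ 4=195.25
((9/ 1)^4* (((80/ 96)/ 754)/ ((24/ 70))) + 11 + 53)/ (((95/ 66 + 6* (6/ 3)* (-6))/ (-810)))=6864571395/ 7022756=977.48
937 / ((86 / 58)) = 27173 / 43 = 631.93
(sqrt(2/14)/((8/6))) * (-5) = -15 * sqrt(7)/28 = -1.42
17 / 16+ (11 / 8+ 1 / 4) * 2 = 69 / 16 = 4.31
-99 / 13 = -7.62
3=3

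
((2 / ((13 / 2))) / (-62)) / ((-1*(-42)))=-1 / 8463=-0.00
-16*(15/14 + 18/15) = -1272/35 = -36.34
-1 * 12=-12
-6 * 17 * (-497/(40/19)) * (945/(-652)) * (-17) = 1547358309/2608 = 593312.24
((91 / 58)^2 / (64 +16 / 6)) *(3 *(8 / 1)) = 74529 / 84100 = 0.89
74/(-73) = -74/73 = -1.01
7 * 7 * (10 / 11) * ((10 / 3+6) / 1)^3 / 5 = 2151296 / 297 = 7243.42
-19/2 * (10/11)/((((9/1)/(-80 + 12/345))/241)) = 3828044/207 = 18492.97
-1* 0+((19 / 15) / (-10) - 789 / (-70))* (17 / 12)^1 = 99467 / 6300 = 15.79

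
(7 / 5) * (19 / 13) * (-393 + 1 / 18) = -940709 / 1170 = -804.02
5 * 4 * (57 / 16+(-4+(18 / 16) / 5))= -17 / 4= -4.25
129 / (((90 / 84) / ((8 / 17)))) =56.66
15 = 15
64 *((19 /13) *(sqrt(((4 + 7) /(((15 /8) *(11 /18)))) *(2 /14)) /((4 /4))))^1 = 109.54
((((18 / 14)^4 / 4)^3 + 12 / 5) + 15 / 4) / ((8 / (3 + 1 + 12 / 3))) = 28651800893973 / 4429211904320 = 6.47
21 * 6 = 126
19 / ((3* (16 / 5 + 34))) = 95 / 558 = 0.17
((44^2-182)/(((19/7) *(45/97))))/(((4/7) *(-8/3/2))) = -4168381/2280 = -1828.24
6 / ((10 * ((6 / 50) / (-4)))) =-20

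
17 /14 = 1.21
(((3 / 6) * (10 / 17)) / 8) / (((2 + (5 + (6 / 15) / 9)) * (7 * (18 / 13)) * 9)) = 325 / 5432112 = 0.00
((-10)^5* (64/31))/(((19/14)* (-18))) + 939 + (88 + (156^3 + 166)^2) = 76408798963564051/5301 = 14414034892202.24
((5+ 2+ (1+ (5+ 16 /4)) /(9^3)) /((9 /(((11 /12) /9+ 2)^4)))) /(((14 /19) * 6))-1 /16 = 253262152304683 /74979811759104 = 3.38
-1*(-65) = 65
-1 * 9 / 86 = -9 / 86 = -0.10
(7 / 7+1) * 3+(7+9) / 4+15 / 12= 45 / 4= 11.25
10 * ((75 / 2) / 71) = 375 / 71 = 5.28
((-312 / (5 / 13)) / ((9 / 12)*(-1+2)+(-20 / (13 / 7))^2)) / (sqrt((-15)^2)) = -913952 / 1972675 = -0.46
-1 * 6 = -6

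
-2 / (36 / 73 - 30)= 73 / 1077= 0.07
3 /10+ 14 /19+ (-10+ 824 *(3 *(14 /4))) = 1642177 /190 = 8643.04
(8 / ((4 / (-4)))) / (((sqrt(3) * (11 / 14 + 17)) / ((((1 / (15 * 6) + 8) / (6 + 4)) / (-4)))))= 5047 * sqrt(3) / 168075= 0.05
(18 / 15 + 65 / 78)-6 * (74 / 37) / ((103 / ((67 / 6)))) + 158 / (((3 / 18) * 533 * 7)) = 11372573 / 11528790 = 0.99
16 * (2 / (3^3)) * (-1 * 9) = -32 / 3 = -10.67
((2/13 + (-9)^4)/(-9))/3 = -243.01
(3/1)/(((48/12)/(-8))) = -6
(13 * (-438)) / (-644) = 2847 / 322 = 8.84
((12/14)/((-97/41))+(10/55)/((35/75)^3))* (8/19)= 4177248/6953639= 0.60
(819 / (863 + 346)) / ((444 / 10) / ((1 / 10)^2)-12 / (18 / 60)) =21 / 136400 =0.00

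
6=6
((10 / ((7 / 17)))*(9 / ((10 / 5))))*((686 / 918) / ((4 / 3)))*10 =1225 / 2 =612.50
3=3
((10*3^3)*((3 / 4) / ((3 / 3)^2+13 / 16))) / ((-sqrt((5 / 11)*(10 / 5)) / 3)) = -972*sqrt(110) / 29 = -351.53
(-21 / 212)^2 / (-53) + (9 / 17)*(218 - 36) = 3901760919 / 40494544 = 96.35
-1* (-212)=212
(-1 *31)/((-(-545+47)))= -31/498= -0.06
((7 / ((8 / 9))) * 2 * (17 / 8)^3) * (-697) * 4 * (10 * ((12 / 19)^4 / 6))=-29124190305 / 260642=-111740.20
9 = 9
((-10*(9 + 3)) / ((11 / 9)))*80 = -7854.55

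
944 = 944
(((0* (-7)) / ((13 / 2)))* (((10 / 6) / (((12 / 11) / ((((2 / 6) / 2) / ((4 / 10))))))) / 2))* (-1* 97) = 0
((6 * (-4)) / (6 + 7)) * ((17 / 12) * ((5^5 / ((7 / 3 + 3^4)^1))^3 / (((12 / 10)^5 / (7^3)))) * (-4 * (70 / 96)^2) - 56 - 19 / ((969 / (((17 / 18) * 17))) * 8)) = 26829151431727 / 663552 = 40432628.39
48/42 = 8/7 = 1.14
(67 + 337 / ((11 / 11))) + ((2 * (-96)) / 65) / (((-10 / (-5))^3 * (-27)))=236348 / 585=404.01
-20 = -20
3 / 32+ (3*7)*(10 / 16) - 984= -31065 / 32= -970.78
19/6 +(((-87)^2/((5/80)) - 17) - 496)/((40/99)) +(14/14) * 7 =35816747/120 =298472.89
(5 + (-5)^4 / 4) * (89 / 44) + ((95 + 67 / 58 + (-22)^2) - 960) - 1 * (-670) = 3145697 / 5104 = 616.32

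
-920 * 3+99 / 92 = -253821 / 92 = -2758.92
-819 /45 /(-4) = 91 /20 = 4.55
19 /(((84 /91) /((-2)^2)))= 247 /3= 82.33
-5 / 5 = -1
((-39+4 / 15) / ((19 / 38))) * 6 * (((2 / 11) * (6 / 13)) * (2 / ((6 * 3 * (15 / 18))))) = -18592 / 3575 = -5.20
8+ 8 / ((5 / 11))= 128 / 5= 25.60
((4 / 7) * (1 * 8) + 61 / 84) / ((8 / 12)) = 445 / 56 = 7.95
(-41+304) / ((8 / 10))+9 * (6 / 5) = 6791 / 20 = 339.55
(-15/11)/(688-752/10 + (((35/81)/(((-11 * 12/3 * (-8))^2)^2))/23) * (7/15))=-585023540428800/262901778754830581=-0.00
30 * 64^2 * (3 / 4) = 92160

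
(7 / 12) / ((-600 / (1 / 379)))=-7 / 2728800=-0.00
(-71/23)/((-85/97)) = 3.52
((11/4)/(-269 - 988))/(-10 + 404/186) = 341/1220128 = 0.00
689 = 689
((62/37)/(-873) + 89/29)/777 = 2872991/727838433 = 0.00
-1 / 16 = -0.06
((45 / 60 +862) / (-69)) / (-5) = 3451 / 1380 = 2.50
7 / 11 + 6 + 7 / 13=1026 / 143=7.17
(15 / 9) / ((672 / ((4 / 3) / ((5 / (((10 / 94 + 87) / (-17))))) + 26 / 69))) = -45463 / 18524016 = -0.00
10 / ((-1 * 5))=-2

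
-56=-56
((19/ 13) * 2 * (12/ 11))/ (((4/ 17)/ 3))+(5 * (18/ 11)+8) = 56.84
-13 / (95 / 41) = -533 / 95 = -5.61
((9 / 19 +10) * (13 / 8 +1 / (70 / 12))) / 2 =100097 / 10640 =9.41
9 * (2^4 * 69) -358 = 9578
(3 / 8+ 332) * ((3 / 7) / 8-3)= -438735 / 448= -979.32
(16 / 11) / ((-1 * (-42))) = 8 / 231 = 0.03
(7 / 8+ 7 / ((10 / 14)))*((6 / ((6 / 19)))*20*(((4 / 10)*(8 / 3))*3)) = 12980.80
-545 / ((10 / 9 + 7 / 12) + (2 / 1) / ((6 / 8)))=-19620 / 157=-124.97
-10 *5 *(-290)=14500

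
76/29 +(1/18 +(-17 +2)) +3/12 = -12605/1044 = -12.07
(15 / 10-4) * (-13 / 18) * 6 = 65 / 6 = 10.83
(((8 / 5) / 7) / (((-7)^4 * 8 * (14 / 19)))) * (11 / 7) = 209 / 8235430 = 0.00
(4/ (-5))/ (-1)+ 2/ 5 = 6/ 5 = 1.20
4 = 4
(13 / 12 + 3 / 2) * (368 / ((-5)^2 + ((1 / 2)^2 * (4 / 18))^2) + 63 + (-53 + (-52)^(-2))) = 16785336539 / 262861248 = 63.86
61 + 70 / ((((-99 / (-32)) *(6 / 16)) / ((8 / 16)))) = 27077 / 297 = 91.17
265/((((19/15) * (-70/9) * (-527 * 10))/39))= 55809/280364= 0.20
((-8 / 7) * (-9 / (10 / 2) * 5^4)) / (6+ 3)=1000 / 7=142.86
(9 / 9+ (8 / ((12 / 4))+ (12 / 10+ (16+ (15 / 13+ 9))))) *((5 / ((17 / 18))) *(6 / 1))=217764 / 221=985.36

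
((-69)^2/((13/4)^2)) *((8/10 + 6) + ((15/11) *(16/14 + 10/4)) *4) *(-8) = -6257401344/65065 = -96171.54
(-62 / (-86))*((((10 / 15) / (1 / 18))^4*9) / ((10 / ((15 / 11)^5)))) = 439324560000 / 6925193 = 63438.60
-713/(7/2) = -1426/7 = -203.71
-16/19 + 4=60/19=3.16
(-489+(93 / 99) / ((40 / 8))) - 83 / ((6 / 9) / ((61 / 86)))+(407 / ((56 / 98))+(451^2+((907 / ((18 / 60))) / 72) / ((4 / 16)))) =26015049679 / 127710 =203704.09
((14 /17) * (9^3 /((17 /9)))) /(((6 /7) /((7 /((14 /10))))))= 535815 /289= 1854.03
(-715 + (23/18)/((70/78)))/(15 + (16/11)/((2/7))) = -126797/3570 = -35.52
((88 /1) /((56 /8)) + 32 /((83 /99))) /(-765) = -0.07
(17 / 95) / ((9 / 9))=17 / 95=0.18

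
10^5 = 100000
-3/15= -1/5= -0.20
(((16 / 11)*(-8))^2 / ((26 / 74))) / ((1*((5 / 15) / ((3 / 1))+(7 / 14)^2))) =21823488 / 20449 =1067.22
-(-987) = 987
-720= -720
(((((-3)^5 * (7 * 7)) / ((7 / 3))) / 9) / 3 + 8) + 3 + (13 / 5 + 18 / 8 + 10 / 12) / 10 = -106459 / 600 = -177.43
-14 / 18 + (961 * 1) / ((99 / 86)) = 27523 / 33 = 834.03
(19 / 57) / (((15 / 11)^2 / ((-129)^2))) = 223729 / 75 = 2983.05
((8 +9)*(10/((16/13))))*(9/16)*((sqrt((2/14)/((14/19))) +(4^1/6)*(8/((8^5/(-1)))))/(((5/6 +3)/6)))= -29835/1507328 +89505*sqrt(38)/10304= 53.53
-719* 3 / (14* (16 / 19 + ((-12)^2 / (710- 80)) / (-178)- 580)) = 18237435 / 68555072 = 0.27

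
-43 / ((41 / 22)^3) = -457864 / 68921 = -6.64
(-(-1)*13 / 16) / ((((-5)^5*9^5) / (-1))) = 13 / 2952450000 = 0.00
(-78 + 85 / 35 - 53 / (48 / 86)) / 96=-28649 / 16128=-1.78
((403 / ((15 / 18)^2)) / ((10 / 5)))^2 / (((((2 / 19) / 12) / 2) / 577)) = 6922544602896 / 625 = 11076071364.63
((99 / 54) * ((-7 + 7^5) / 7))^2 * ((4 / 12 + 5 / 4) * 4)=367840000 / 3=122613333.33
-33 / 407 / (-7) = 3 / 259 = 0.01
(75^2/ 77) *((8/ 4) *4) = 45000/ 77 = 584.42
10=10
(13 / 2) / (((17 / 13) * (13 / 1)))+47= 1611 / 34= 47.38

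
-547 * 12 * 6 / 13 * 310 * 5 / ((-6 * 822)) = 1695700 / 1781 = 952.11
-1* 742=-742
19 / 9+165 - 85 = 739 / 9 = 82.11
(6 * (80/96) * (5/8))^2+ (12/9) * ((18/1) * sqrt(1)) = 2161/64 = 33.77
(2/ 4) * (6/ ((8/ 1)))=3/ 8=0.38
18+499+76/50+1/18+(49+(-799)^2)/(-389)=-196525849/175050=-1122.68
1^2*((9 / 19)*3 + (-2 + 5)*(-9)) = -486 / 19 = -25.58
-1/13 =-0.08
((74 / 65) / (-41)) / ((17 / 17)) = -74 / 2665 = -0.03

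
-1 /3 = -0.33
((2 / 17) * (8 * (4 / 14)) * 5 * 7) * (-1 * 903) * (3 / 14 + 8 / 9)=-478160 / 51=-9375.69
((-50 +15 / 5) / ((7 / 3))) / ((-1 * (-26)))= -0.77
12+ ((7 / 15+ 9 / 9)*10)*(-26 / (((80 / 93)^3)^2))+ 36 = -29267001411069 / 32768000000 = -893.16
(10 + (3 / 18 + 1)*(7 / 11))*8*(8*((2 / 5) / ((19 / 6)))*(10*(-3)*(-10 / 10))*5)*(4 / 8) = 6513.30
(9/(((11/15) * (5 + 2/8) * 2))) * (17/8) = 765/308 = 2.48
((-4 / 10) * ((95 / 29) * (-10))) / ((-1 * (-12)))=95 / 87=1.09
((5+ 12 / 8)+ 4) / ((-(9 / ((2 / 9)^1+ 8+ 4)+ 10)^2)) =-127050 / 1394761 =-0.09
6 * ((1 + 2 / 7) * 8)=432 / 7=61.71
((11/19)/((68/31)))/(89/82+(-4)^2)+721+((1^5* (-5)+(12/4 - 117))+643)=1126796251/905046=1245.02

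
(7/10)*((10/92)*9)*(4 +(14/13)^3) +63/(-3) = -17.41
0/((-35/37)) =0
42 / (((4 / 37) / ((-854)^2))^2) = 1911455706129018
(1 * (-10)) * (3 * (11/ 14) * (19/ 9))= -1045/ 21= -49.76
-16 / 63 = -0.25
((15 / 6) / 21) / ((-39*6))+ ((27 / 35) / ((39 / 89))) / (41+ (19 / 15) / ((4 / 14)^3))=0.02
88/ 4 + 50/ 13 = 336/ 13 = 25.85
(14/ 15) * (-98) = -1372/ 15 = -91.47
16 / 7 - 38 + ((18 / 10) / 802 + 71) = 990533 / 28070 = 35.29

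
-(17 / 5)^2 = -289 / 25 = -11.56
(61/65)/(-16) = -61/1040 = -0.06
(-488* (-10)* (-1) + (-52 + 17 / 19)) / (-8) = 93691 / 152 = 616.39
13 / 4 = 3.25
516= 516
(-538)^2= 289444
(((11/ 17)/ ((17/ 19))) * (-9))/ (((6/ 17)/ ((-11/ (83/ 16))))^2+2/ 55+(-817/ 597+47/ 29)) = -1260945956160/ 61267873301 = -20.58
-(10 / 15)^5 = -0.13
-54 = -54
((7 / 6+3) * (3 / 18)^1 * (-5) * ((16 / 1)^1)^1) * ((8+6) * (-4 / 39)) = 28000 / 351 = 79.77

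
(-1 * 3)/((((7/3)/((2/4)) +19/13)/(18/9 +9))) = -5.38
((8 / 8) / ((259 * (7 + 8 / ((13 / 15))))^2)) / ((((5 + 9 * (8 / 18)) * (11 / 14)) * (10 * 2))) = 0.00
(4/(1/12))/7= 48/7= 6.86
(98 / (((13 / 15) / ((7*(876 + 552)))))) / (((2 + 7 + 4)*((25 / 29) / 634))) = 54033218064 / 845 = 63944636.76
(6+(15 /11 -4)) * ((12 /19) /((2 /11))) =222 /19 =11.68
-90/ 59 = -1.53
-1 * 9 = -9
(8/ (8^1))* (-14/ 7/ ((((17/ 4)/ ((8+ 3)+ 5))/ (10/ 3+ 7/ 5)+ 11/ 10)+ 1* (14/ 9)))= -408960/ 554483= -0.74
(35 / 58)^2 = 1225 / 3364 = 0.36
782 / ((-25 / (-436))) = 340952 / 25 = 13638.08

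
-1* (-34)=34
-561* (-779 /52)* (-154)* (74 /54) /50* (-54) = 1245067131 /650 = 1915487.89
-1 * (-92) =92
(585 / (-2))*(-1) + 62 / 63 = 36979 / 126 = 293.48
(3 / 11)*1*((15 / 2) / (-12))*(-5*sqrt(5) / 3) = 25*sqrt(5) / 88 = 0.64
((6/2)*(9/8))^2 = 729/64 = 11.39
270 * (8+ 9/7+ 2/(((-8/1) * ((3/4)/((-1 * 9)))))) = 3317.14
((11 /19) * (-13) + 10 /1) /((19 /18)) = 846 /361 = 2.34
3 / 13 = 0.23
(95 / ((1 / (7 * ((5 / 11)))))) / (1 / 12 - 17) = -5700 / 319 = -17.87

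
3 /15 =1 /5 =0.20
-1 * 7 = -7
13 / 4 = 3.25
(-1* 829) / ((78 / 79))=-65491 / 78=-839.63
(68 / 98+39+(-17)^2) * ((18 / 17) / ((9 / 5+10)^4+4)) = 181192500 / 10095844213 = 0.02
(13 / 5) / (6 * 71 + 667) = 0.00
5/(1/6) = 30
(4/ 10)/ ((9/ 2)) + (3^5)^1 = 10939/ 45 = 243.09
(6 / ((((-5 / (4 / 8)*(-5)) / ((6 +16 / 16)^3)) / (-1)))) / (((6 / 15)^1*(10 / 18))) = -9261 / 50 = -185.22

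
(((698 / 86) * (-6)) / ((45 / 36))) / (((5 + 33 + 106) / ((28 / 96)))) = -2443 / 30960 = -0.08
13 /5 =2.60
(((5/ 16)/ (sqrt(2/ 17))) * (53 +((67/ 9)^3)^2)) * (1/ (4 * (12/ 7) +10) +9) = 241825300978495 * sqrt(34)/ 1003360608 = 1405348.87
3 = 3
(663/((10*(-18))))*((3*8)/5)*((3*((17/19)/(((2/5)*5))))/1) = -11271/475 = -23.73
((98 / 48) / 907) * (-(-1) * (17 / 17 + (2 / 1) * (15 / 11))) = 2009 / 239448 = 0.01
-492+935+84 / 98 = 3107 / 7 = 443.86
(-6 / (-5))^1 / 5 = 6 / 25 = 0.24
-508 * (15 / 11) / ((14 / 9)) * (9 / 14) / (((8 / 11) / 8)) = -154305 / 49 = -3149.08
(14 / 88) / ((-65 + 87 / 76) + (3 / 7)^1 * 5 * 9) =-0.00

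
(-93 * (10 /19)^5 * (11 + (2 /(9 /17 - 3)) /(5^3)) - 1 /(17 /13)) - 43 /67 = -842924671786 /19741937327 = -42.70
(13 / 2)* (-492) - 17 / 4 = -12809 / 4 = -3202.25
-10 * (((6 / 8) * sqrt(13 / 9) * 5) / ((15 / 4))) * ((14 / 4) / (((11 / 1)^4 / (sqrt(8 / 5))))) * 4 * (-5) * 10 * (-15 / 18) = -7000 * sqrt(130) / 131769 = -0.61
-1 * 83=-83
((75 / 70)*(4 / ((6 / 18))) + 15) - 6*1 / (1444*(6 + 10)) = 2252619 / 80864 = 27.86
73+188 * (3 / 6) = 167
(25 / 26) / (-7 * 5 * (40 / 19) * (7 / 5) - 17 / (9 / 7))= -4275 / 517426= -0.01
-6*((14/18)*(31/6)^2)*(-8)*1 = 26908/27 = 996.59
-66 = -66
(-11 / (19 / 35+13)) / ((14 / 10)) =-275 / 474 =-0.58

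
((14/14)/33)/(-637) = -1/21021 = -0.00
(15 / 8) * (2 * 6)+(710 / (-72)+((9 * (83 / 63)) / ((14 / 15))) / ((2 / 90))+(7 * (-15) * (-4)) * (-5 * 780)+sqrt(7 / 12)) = -1637414.91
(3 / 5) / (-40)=-3 / 200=-0.02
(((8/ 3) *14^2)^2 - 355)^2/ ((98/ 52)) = 156757420925066/ 3969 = 39495444929.47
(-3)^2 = 9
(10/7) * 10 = 100/7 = 14.29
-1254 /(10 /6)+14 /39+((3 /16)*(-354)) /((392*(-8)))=-3679001479 /4892160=-752.02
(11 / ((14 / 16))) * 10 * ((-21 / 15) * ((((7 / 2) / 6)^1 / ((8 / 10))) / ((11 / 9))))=-105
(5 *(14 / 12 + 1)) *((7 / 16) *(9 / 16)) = 1365 / 512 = 2.67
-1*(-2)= 2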